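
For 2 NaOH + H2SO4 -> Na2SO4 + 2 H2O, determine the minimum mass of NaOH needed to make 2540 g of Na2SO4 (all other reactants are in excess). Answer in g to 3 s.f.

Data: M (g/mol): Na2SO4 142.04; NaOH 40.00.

1430 g

n(Na2SO4) = 2540 / 142.04 = 17.88 mol
n(NaOH) = (2/1) × 17.88 = 35.76 mol
mass = 35.76 × 40.00 = 1430 g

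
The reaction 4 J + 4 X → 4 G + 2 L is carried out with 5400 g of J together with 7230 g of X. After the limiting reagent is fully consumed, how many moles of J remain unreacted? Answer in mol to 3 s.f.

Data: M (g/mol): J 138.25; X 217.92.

n(J) = 5400 / 138.25 = 39.06 mol
n(X) = 7230 / 217.92 = 33.18 mol
n/ν for J = 39.06/4 = 9.765
n/ν for X = 33.18/4 = 8.295
Smallest n/ν is X → limiting reagent.
J consumed = (4/4) × 33.18 = 33.18 mol
J remaining = 39.06 − 33.18 = 5.880 mol

5.88 mol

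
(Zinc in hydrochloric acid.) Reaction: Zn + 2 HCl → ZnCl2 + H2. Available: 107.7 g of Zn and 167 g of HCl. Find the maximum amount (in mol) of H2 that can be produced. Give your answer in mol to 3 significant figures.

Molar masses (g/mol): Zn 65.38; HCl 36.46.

n(Zn) = 107.7 / 65.38 = 1.647 mol
n(HCl) = 167.0 / 36.46 = 4.580 mol
n/ν for Zn = 1.647/1 = 1.647
n/ν for HCl = 4.580/2 = 2.290
Smallest n/ν is Zn → limiting reagent.
n(H2) = (1/1) × 1.647 = 1.647 mol

1.65 mol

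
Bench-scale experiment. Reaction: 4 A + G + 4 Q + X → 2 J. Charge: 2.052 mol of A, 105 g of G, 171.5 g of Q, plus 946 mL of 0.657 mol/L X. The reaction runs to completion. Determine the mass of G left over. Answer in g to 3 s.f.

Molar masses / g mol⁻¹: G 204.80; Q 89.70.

n(A) = 2.052 mol
n(G) = 105.0 / 204.80 = 0.5127 mol
n(Q) = 171.5 / 89.70 = 1.912 mol
n(X) = 0.657 × 946.0/1000 = 0.6215 mol
n/ν for A = 2.052/4 = 0.5130
n/ν for G = 0.5127/1 = 0.5127
n/ν for Q = 1.912/4 = 0.4780
n/ν for X = 0.6215/1 = 0.6215
Smallest n/ν is Q → limiting reagent.
G consumed = (1/4) × 1.912 = 0.4780 mol
G remaining = 0.5127 − 0.4780 = 0.03470 mol
mass = 0.03470 × 204.80 = 7.107 g

7.11 g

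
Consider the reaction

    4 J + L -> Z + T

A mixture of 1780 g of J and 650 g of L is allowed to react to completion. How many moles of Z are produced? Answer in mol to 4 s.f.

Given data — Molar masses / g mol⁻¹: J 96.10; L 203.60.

n(J) = 1780 / 96.10 = 18.52 mol
n(L) = 650.0 / 203.60 = 3.193 mol
n/ν for J = 18.52/4 = 4.630
n/ν for L = 3.193/1 = 3.193
Smallest n/ν is L → limiting reagent.
n(Z) = (1/1) × 3.193 = 3.193 mol

3.193 mol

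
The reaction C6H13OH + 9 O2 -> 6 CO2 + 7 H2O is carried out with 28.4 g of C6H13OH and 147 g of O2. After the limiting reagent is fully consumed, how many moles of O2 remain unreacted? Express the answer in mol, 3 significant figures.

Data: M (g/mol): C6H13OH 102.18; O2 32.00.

2.09 mol

n(C6H13OH) = 28.40 / 102.18 = 0.2779 mol
n(O2) = 147.0 / 32.00 = 4.594 mol
n/ν → C6H13OH: 0.2779, O2: 0.5104; C6H13OH is limiting.
O2 consumed = (9/1) × 0.2779 = 2.501 mol
O2 remaining = 4.594 − 2.501 = 2.093 mol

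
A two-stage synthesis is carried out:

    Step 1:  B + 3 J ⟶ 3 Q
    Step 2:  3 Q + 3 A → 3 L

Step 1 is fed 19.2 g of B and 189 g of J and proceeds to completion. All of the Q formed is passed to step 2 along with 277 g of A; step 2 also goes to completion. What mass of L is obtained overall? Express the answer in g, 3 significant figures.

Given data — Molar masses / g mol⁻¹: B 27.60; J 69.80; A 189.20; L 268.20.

Step 1:
n(B) = 19.20 / 27.60 = 0.6957 mol
n(J) = 189.0 / 69.80 = 2.708 mol
n/ν → B: 0.6957, J: 0.9027; B is limiting.
n(Q) produced = (3/1) × 0.6957 = 2.087 mol
Step 2:
n(Q) available = 2.087 mol
n(A) = 277.0 / 189.20 = 1.464 mol
n/ν → Q: 0.6957, A: 0.4880; A is limiting.
n(L) = (3/3) × 1.464 = 1.464 mol
mass = 1.464 × 268.20 = 392.6 g

393 g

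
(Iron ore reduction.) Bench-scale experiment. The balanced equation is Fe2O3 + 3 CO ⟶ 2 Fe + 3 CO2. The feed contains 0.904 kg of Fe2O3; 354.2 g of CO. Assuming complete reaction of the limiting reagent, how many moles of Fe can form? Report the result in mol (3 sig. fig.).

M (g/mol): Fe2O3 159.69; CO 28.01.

8.43 mol

n(Fe2O3) = 0.9040×1000 / 159.69 = 5.661 mol
n(CO) = 354.2 / 28.01 = 12.65 mol
n/ν → Fe2O3: 5.661, CO: 4.217; CO is limiting.
n(Fe) = (2/3) × 12.65 = 8.433 mol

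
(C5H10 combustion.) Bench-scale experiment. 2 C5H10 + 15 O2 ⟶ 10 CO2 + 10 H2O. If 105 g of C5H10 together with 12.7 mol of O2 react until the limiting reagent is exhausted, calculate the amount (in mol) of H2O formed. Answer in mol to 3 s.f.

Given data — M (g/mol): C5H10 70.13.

n(C5H10) = 105.0 / 70.13 = 1.497 mol
n(O2) = 12.70 mol
n/ν → C5H10: 0.7485, O2: 0.8467; C5H10 is limiting.
n(H2O) = (10/2) × 1.497 = 7.485 mol

7.49 mol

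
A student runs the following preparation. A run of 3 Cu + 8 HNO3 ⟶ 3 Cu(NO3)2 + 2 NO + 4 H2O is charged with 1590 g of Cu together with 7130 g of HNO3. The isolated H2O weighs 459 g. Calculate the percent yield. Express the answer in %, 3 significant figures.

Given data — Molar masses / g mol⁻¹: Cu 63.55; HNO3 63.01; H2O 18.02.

76.4 %

n(Cu) = 1590 / 63.55 = 25.02 mol
n(HNO3) = 7130 / 63.01 = 113.2 mol
n/ν for Cu = 25.02/3 = 8.340
n/ν for HNO3 = 113.2/8 = 14.15
Smallest n/ν is Cu → limiting reagent.
theoretical n(H2O) = (4/3) × 25.02 = 33.36 mol → 601.1 g
% yield = 459 / 601.1 × 100 = 76.36 %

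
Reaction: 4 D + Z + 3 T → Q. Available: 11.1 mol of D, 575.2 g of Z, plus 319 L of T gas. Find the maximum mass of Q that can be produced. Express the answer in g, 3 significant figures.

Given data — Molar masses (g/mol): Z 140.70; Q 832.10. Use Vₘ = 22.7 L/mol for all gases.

2310 g

n(D) = 11.10 mol
n(Z) = 575.2 / 140.70 = 4.088 mol
n(T) = 319.0 / 22.7 = 14.05 mol
n/ν for D = 11.10/4 = 2.775
n/ν for Z = 4.088/1 = 4.088
n/ν for T = 14.05/3 = 4.683
Smallest n/ν is D → limiting reagent.
n(Q) = (1/4) × 11.10 = 2.775 mol
mass = 2.775 × 832.10 = 2309 g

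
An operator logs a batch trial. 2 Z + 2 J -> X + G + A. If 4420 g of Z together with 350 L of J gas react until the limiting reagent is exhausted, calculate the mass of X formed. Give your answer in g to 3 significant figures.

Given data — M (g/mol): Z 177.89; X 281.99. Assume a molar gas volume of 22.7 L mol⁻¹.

2170 g

n(Z) = 4420 / 177.89 = 24.85 mol
n(J) = 350.0 / 22.7 = 15.42 mol
n/ν → Z: 12.43, J: 7.710; J is limiting.
n(X) = (1/2) × 15.42 = 7.710 mol
mass = 7.710 × 281.99 = 2174 g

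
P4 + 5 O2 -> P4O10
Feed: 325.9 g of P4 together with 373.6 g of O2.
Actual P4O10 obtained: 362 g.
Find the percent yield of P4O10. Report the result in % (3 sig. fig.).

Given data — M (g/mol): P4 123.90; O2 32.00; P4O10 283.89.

54.6 %

n(P4) = 325.9 / 123.90 = 2.630 mol
n(O2) = 373.6 / 32.00 = 11.68 mol
n/ν → P4: 2.630, O2: 2.336; O2 is limiting.
theoretical n(P4O10) = (1/5) × 11.68 = 2.336 mol → 663.2 g
% yield = 362 / 663.2 × 100 = 54.58 %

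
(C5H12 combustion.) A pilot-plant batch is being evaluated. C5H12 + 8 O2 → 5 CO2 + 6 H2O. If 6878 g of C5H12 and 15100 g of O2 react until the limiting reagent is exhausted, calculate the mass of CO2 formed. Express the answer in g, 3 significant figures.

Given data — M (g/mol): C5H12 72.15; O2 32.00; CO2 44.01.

13000 g

n(C5H12) = 6878 / 72.15 = 95.33 mol
n(O2) = 15100 / 32.00 = 471.9 mol
n/ν for C5H12 = 95.33/1 = 95.33
n/ν for O2 = 471.9/8 = 58.99
Smallest n/ν is O2 → limiting reagent.
n(CO2) = (5/8) × 471.9 = 294.9 mol
mass = 294.9 × 44.01 = 12980 g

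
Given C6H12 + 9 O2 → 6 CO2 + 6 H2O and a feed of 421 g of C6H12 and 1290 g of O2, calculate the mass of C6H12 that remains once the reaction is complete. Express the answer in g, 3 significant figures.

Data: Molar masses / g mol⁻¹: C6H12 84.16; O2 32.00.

n(C6H12) = 421.0 / 84.16 = 5.002 mol
n(O2) = 1290 / 32.00 = 40.31 mol
n/ν → C6H12: 5.002, O2: 4.479; O2 is limiting.
C6H12 consumed = (1/9) × 40.31 = 4.479 mol
C6H12 remaining = 5.002 − 4.479 = 0.5230 mol
mass = 0.5230 × 84.16 = 44.02 g

44.0 g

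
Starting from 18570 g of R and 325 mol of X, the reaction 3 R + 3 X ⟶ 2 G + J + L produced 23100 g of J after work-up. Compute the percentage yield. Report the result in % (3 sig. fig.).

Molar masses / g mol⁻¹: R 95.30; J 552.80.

n(R) = 18570 / 95.30 = 194.9 mol
n(X) = 325.0 mol
n/ν → R: 64.97, X: 108.3; R is limiting.
theoretical n(J) = (1/3) × 194.9 = 64.97 mol → 35920 g
% yield = 23100 / 35920 × 100 = 64.31 %

64.3 %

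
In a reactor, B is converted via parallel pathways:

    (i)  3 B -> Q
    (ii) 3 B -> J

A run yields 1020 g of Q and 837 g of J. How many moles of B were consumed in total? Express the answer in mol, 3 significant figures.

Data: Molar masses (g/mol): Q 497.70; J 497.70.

11.2 mol

n(Q) = 1020 / 497.70 = 2.049 mol
n(J) = 837 / 497.70 = 1.682 mol
n(B) via (i) = (3/1)×2.049 = 6.147 mol
n(B) via (ii) = (3/1)×1.682 = 5.046 mol
total n(B) = 6.147 + 5.046 = 11.19 mol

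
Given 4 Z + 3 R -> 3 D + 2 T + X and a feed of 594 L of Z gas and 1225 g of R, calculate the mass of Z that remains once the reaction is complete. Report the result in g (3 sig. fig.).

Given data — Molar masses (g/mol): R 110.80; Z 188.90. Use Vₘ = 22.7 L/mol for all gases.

2160 g

n(Z) = 594.0 / 22.7 = 26.17 mol
n(R) = 1225 / 110.80 = 11.06 mol
n/ν for Z = 26.17/4 = 6.543
n/ν for R = 11.06/3 = 3.687
Smallest n/ν is R → limiting reagent.
Z consumed = (4/3) × 11.06 = 14.75 mol
Z remaining = 26.17 − 14.75 = 11.42 mol
mass = 11.42 × 188.90 = 2157 g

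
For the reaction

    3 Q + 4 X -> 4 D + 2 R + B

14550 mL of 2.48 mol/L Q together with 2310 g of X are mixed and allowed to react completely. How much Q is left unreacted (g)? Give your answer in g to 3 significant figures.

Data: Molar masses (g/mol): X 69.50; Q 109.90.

1230 g

n(Q) = 2.48 × 14550/1000 = 36.08 mol
n(X) = 2310 / 69.50 = 33.24 mol
n/ν → Q: 12.03, X: 8.310; X is limiting.
Q consumed = (3/4) × 33.24 = 24.93 mol
Q remaining = 36.08 − 24.93 = 11.15 mol
mass = 11.15 × 109.90 = 1225 g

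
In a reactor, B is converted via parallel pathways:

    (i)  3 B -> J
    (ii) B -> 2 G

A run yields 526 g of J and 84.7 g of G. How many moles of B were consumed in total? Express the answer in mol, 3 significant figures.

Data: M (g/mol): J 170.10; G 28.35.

n(J) = 526 / 170.10 = 3.092 mol
n(G) = 84.7 / 28.35 = 2.988 mol
n(B) via (i) = (3/1)×3.092 = 9.276 mol
n(B) via (ii) = (1/2)×2.988 = 1.494 mol
total n(B) = 9.276 + 1.494 = 10.77 mol

10.8 mol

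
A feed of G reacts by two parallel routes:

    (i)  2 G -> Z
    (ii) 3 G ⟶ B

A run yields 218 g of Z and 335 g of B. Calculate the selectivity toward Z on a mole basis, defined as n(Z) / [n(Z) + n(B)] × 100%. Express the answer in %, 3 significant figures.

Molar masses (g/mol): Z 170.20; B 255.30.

n(Z) = 218 / 170.20 = 1.281 mol
n(B) = 335 / 255.30 = 1.312 mol
selectivity = 1.281/(1.281+1.312) × 100 = 49.40 %

49.4 %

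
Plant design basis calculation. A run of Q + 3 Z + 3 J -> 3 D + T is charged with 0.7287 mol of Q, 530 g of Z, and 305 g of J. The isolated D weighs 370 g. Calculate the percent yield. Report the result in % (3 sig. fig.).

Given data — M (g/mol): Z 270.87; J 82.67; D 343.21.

n(Q) = 0.7287 mol
n(Z) = 530.0 / 270.87 = 1.957 mol
n(J) = 305.0 / 82.67 = 3.689 mol
n/ν → Q: 0.7287, Z: 0.6523, J: 1.230; Z is limiting.
theoretical n(D) = (3/3) × 1.957 = 1.957 mol → 671.7 g
% yield = 370 / 671.7 × 100 = 55.08 %

55.1 %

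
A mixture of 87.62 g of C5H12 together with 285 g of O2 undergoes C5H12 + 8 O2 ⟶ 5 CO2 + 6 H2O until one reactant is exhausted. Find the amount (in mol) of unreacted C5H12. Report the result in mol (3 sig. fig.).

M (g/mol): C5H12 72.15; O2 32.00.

n(C5H12) = 87.62 / 72.15 = 1.214 mol
n(O2) = 285.0 / 32.00 = 8.906 mol
n/ν for C5H12 = 1.214/1 = 1.214
n/ν for O2 = 8.906/8 = 1.113
Smallest n/ν is O2 → limiting reagent.
C5H12 consumed = (1/8) × 8.906 = 1.113 mol
C5H12 remaining = 1.214 − 1.113 = 0.1010 mol

0.101 mol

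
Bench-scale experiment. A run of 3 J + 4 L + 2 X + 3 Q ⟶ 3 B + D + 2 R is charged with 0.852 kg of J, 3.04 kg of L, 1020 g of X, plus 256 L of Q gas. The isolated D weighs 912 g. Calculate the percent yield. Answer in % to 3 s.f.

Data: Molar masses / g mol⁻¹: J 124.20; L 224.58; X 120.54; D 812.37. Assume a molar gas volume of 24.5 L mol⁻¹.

n(J) = 0.8520×1000 / 124.20 = 6.860 mol
n(L) = 3.040×1000 / 224.58 = 13.54 mol
n(X) = 1020 / 120.54 = 8.462 mol
n(Q) = 256.0 / 24.5 = 10.45 mol
n/ν for J = 6.860/3 = 2.287
n/ν for L = 13.54/4 = 3.385
n/ν for X = 8.462/2 = 4.231
n/ν for Q = 10.45/3 = 3.483
Smallest n/ν is J → limiting reagent.
theoretical n(D) = (1/3) × 6.860 = 2.287 mol → 1858 g
% yield = 912 / 1858 × 100 = 49.09 %

49.1 %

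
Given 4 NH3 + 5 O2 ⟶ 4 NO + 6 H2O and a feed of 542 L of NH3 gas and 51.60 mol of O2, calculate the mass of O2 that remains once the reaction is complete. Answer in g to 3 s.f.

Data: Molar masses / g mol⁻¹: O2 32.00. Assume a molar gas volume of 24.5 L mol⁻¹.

766 g

n(NH3) = 542.0 / 24.5 = 22.12 mol
n(O2) = 51.60 mol
n/ν for NH3 = 22.12/4 = 5.530
n/ν for O2 = 51.60/5 = 10.32
Smallest n/ν is NH3 → limiting reagent.
O2 consumed = (5/4) × 22.12 = 27.65 mol
O2 remaining = 51.60 − 27.65 = 23.95 mol
mass = 23.95 × 32.00 = 766.4 g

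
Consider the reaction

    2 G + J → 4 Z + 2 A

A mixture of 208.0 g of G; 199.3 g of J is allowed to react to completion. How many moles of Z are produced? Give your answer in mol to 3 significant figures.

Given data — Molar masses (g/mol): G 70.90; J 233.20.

n(G) = 208.0 / 70.90 = 2.934 mol
n(J) = 199.3 / 233.20 = 0.8546 mol
n/ν for G = 2.934/2 = 1.467
n/ν for J = 0.8546/1 = 0.8546
Smallest n/ν is J → limiting reagent.
n(Z) = (4/1) × 0.8546 = 3.418 mol

3.42 mol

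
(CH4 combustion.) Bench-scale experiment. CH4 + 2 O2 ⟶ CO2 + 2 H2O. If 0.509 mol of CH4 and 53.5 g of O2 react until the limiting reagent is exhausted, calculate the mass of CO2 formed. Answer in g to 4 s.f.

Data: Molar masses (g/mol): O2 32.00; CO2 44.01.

n(CH4) = 0.5090 mol
n(O2) = 53.50 / 32.00 = 1.672 mol
n/ν for CH4 = 0.5090/1 = 0.5090
n/ν for O2 = 1.672/2 = 0.8360
Smallest n/ν is CH4 → limiting reagent.
n(CO2) = (1/1) × 0.5090 = 0.5090 mol
mass = 0.5090 × 44.01 = 22.40 g

22.40 g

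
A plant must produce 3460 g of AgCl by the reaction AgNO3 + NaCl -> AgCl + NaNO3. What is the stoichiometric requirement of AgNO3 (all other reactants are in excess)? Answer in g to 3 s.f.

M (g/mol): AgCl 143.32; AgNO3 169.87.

n(AgCl) = 3460 / 143.32 = 24.14 mol
n(AgNO3) = (1/1) × 24.14 = 24.14 mol
mass = 24.14 × 169.87 = 4101 g

4100 g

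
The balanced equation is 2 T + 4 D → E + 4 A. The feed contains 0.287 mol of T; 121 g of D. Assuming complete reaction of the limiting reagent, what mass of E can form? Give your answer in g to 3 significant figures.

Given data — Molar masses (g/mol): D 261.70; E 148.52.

17.2 g

n(T) = 0.2870 mol
n(D) = 121.0 / 261.70 = 0.4624 mol
n/ν → T: 0.1435, D: 0.1156; D is limiting.
n(E) = (1/4) × 0.4624 = 0.1156 mol
mass = 0.1156 × 148.52 = 17.17 g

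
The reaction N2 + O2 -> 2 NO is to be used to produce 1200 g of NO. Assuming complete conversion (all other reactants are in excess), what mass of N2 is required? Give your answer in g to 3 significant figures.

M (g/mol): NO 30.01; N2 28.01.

n(NO) = 1200 / 30.01 = 39.99 mol
n(N2) = (1/2) × 39.99 = 20.00 mol
mass = 20.00 × 28.01 = 560.2 g

560 g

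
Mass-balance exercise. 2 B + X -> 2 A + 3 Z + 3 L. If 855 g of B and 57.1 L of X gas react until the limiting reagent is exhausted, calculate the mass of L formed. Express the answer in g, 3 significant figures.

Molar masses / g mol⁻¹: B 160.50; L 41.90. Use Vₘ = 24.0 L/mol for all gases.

299 g

n(B) = 855.0 / 160.50 = 5.327 mol
n(X) = 57.10 / 24.0 = 2.379 mol
n/ν → B: 2.664, X: 2.379; X is limiting.
n(L) = (3/1) × 2.379 = 7.137 mol
mass = 7.137 × 41.90 = 299.0 g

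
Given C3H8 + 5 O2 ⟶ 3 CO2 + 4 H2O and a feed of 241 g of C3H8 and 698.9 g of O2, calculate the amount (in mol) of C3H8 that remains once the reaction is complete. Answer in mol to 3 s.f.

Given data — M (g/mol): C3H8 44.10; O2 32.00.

n(C3H8) = 241.0 / 44.10 = 5.465 mol
n(O2) = 698.9 / 32.00 = 21.84 mol
n/ν → C3H8: 5.465, O2: 4.368; O2 is limiting.
C3H8 consumed = (1/5) × 21.84 = 4.368 mol
C3H8 remaining = 5.465 − 4.368 = 1.097 mol

1.10 mol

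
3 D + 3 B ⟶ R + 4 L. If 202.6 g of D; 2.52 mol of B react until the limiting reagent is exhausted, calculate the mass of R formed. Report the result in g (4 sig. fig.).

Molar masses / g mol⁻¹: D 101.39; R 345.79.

n(D) = 202.6 / 101.39 = 1.998 mol
n(B) = 2.520 mol
n/ν for D = 1.998/3 = 0.6660
n/ν for B = 2.520/3 = 0.8400
Smallest n/ν is D → limiting reagent.
n(R) = (1/3) × 1.998 = 0.6660 mol
mass = 0.6660 × 345.79 = 230.3 g

230.3 g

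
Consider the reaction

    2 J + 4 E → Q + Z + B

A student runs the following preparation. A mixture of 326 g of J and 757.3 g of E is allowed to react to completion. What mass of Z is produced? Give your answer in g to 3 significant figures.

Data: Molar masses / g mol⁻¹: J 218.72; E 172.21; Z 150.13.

112 g

n(J) = 326.0 / 218.72 = 1.490 mol
n(E) = 757.3 / 172.21 = 4.398 mol
n/ν → J: 0.7450, E: 1.100; J is limiting.
n(Z) = (1/2) × 1.490 = 0.7450 mol
mass = 0.7450 × 150.13 = 111.8 g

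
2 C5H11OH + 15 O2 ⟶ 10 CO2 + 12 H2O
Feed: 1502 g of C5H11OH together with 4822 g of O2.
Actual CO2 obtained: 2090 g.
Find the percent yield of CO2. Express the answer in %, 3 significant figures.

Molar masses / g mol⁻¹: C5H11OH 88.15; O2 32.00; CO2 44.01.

n(C5H11OH) = 1502 / 88.15 = 17.04 mol
n(O2) = 4822 / 32.00 = 150.7 mol
n/ν for C5H11OH = 17.04/2 = 8.520
n/ν for O2 = 150.7/15 = 10.05
Smallest n/ν is C5H11OH → limiting reagent.
theoretical n(CO2) = (10/2) × 17.04 = 85.20 mol → 3750 g
% yield = 2090 / 3750 × 100 = 55.73 %

55.7 %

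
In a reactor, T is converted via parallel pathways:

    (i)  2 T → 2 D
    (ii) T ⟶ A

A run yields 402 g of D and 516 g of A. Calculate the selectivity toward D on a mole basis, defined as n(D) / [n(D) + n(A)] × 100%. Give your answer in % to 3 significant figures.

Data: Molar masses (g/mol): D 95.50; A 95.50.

n(D) = 402 / 95.50 = 4.209 mol
n(A) = 516 / 95.50 = 5.403 mol
selectivity = 4.209/(4.209+5.403) × 100 = 43.79 %

43.8 %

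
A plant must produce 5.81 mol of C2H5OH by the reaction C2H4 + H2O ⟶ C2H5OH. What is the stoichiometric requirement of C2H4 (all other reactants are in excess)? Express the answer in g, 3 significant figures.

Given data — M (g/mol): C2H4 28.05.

n(C2H5OH) = 5.810 mol
n(C2H4) = (1/1) × 5.810 = 5.810 mol
mass = 5.810 × 28.05 = 163.0 g

163 g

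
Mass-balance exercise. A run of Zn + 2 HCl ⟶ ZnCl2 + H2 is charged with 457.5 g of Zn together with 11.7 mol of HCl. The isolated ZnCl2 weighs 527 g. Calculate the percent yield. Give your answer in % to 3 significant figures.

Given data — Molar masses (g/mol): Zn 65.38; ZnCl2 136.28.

66.1 %

n(Zn) = 457.5 / 65.38 = 6.998 mol
n(HCl) = 11.70 mol
n/ν for Zn = 6.998/1 = 6.998
n/ν for HCl = 11.70/2 = 5.850
Smallest n/ν is HCl → limiting reagent.
theoretical n(ZnCl2) = (1/2) × 11.70 = 5.850 mol → 797.2 g
% yield = 527 / 797.2 × 100 = 66.11 %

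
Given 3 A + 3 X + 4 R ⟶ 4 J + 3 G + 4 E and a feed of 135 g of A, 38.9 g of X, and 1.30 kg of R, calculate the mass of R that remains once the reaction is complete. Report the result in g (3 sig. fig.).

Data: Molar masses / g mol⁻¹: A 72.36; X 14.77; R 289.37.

n(A) = 135.0 / 72.36 = 1.866 mol
n(X) = 38.90 / 14.77 = 2.634 mol
n(R) = 1.300×1000 / 289.37 = 4.493 mol
n/ν for A = 1.866/3 = 0.6220
n/ν for X = 2.634/3 = 0.8780
n/ν for R = 4.493/4 = 1.123
Smallest n/ν is A → limiting reagent.
R consumed = (4/3) × 1.866 = 2.488 mol
R remaining = 4.493 − 2.488 = 2.005 mol
mass = 2.005 × 289.37 = 580.2 g

580 g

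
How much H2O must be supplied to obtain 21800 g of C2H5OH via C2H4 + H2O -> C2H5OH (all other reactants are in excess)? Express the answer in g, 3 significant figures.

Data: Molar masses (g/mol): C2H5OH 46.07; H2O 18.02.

n(C2H5OH) = 21800 / 46.07 = 473.2 mol
n(H2O) = (1/1) × 473.2 = 473.2 mol
mass = 473.2 × 18.02 = 8527 g

8530 g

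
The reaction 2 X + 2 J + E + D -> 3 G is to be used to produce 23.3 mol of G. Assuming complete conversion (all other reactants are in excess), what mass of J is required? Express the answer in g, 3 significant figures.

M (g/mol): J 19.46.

302 g

n(G) = 23.30 mol
n(J) = (2/3) × 23.30 = 15.53 mol
mass = 15.53 × 19.46 = 302.2 g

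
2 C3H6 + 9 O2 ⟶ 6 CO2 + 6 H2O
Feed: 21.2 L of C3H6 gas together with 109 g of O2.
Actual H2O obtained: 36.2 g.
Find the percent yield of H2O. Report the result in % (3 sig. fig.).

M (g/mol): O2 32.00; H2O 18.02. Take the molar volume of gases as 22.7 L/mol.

88.5 %

n(C3H6) = 21.20 / 22.7 = 0.9339 mol
n(O2) = 109.0 / 32.00 = 3.406 mol
n/ν → C3H6: 0.4670, O2: 0.3784; O2 is limiting.
theoretical n(H2O) = (6/9) × 3.406 = 2.271 mol → 40.92 g
% yield = 36.2 / 40.92 × 100 = 88.47 %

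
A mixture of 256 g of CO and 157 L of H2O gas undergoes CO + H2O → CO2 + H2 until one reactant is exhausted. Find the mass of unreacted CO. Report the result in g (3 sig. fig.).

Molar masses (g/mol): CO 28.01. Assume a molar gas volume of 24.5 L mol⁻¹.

76.5 g

n(CO) = 256.0 / 28.01 = 9.140 mol
n(H2O) = 157.0 / 24.5 = 6.408 mol
n/ν for CO = 9.140/1 = 9.140
n/ν for H2O = 6.408/1 = 6.408
Smallest n/ν is H2O → limiting reagent.
CO consumed = (1/1) × 6.408 = 6.408 mol
CO remaining = 9.140 − 6.408 = 2.732 mol
mass = 2.732 × 28.01 = 76.52 g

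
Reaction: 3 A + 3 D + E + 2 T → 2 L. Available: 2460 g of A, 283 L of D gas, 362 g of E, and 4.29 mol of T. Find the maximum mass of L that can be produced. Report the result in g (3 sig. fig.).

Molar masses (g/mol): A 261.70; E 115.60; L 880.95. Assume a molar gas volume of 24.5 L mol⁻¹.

n(A) = 2460 / 261.70 = 9.400 mol
n(D) = 283.0 / 24.5 = 11.55 mol
n(E) = 362.0 / 115.60 = 3.131 mol
n(T) = 4.290 mol
n/ν for A = 9.400/3 = 3.133
n/ν for D = 11.55/3 = 3.850
n/ν for E = 3.131/1 = 3.131
n/ν for T = 4.290/2 = 2.145
Smallest n/ν is T → limiting reagent.
n(L) = (2/2) × 4.290 = 4.290 mol
mass = 4.290 × 880.95 = 3779 g

3780 g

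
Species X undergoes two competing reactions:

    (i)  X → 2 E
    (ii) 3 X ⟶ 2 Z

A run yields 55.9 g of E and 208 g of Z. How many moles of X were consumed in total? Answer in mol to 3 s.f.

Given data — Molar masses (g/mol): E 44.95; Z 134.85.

n(E) = 55.9 / 44.95 = 1.244 mol
n(Z) = 208 / 134.85 = 1.542 mol
n(X) via (i) = (1/2)×1.244 = 0.6220 mol
n(X) via (ii) = (3/2)×1.542 = 2.313 mol
total n(X) = 0.6220 + 2.313 = 2.935 mol

2.94 mol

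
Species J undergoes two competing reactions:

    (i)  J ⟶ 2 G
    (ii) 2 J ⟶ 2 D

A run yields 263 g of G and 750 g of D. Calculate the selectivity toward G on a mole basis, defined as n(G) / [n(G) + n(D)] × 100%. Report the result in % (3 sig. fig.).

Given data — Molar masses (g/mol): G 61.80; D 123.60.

n(G) = 263 / 61.80 = 4.256 mol
n(D) = 750 / 123.60 = 6.068 mol
selectivity = 4.256/(4.256+6.068) × 100 = 41.22 %

41.2 %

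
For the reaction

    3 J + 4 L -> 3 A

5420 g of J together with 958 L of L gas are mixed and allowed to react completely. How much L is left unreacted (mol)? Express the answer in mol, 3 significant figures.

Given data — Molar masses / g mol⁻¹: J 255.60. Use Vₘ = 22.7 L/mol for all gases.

n(J) = 5420 / 255.60 = 21.21 mol
n(L) = 958.0 / 22.7 = 42.20 mol
n/ν for J = 21.21/3 = 7.070
n/ν for L = 42.20/4 = 10.55
Smallest n/ν is J → limiting reagent.
L consumed = (4/3) × 21.21 = 28.28 mol
L remaining = 42.20 − 28.28 = 13.92 mol

13.9 mol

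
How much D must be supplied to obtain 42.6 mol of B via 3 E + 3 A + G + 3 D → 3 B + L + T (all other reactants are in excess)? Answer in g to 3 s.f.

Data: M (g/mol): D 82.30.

3510 g

n(B) = 42.60 mol
n(D) = (3/3) × 42.60 = 42.60 mol
mass = 42.60 × 82.30 = 3506 g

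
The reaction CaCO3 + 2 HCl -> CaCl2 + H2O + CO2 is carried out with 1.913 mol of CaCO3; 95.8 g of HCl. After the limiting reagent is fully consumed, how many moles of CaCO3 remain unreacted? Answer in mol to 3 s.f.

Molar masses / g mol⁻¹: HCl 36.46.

0.599 mol

n(CaCO3) = 1.913 mol
n(HCl) = 95.80 / 36.46 = 2.628 mol
n/ν for CaCO3 = 1.913/1 = 1.913
n/ν for HCl = 2.628/2 = 1.314
Smallest n/ν is HCl → limiting reagent.
CaCO3 consumed = (1/2) × 2.628 = 1.314 mol
CaCO3 remaining = 1.913 − 1.314 = 0.5990 mol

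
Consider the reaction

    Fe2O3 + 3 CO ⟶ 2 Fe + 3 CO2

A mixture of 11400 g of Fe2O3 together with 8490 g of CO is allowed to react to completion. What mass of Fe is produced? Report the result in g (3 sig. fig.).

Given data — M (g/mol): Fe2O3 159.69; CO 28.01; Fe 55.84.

7970 g

n(Fe2O3) = 11400 / 159.69 = 71.39 mol
n(CO) = 8490 / 28.01 = 303.1 mol
n/ν for Fe2O3 = 71.39/1 = 71.39
n/ν for CO = 303.1/3 = 101.0
Smallest n/ν is Fe2O3 → limiting reagent.
n(Fe) = (2/1) × 71.39 = 142.8 mol
mass = 142.8 × 55.84 = 7974 g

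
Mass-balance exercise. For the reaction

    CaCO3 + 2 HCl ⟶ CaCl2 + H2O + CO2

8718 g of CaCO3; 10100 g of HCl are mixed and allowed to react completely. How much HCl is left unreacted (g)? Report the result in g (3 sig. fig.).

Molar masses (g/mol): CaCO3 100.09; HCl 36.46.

3750 g

n(CaCO3) = 8718 / 100.09 = 87.10 mol
n(HCl) = 10100 / 36.46 = 277.0 mol
n/ν for CaCO3 = 87.10/1 = 87.10
n/ν for HCl = 277.0/2 = 138.5
Smallest n/ν is CaCO3 → limiting reagent.
HCl consumed = (2/1) × 87.10 = 174.2 mol
HCl remaining = 277.0 − 174.2 = 102.8 mol
mass = 102.8 × 36.46 = 3748 g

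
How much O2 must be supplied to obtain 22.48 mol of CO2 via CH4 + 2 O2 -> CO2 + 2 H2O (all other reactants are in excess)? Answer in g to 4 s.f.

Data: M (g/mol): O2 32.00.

n(CO2) = 22.48 mol
n(O2) = (2/1) × 22.48 = 44.96 mol
mass = 44.96 × 32.00 = 1439 g

1439 g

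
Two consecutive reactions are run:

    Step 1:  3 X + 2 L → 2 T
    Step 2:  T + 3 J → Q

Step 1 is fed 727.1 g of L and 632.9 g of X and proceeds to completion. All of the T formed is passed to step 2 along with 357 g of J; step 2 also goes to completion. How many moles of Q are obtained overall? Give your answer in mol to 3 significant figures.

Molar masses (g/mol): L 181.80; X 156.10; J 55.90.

2.13 mol

Step 1:
n(L) = 727.1 / 181.80 = 3.999 mol
n(X) = 632.9 / 156.10 = 4.054 mol
n/ν for L = 3.999/2 = 2.000
n/ν for X = 4.054/3 = 1.351
Smallest n/ν is X → limiting reagent.
n(T) produced = (2/3) × 4.054 = 2.703 mol
Step 2:
n(T) available = 2.703 mol
n(J) = 357.0 / 55.90 = 6.386 mol
n/ν for T = 2.703/1 = 2.703
n/ν for J = 6.386/3 = 2.129
Smallest n/ν is J → limiting reagent.
n(Q) = (1/3) × 6.386 = 2.129 mol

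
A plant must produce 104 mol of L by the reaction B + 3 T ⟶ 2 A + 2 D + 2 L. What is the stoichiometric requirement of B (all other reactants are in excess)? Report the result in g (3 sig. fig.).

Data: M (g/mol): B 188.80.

n(L) = 104.0 mol
n(B) = (1/2) × 104.0 = 52.00 mol
mass = 52.00 × 188.80 = 9818 g

9820 g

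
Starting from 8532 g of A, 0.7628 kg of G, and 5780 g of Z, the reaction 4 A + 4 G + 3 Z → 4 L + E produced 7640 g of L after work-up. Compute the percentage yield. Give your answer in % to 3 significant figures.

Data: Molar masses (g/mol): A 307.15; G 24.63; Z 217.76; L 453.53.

n(A) = 8532 / 307.15 = 27.78 mol
n(G) = 0.7628×1000 / 24.63 = 30.97 mol
n(Z) = 5780 / 217.76 = 26.54 mol
n/ν for A = 27.78/4 = 6.945
n/ν for G = 30.97/4 = 7.743
n/ν for Z = 26.54/3 = 8.847
Smallest n/ν is A → limiting reagent.
theoretical n(L) = (4/4) × 27.78 = 27.78 mol → 12600 g
% yield = 7640 / 12600 × 100 = 60.63 %

60.6 %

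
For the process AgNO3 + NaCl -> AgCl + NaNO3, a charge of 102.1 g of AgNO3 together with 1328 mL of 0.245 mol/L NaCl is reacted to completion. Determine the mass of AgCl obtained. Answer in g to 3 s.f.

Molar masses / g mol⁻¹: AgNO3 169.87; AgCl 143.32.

46.6 g

n(AgNO3) = 102.1 / 169.87 = 0.6010 mol
n(NaCl) = 0.245 × 1328/1000 = 0.3254 mol
n/ν → AgNO3: 0.6010, NaCl: 0.3254; NaCl is limiting.
n(AgCl) = (1/1) × 0.3254 = 0.3254 mol
mass = 0.3254 × 143.32 = 46.64 g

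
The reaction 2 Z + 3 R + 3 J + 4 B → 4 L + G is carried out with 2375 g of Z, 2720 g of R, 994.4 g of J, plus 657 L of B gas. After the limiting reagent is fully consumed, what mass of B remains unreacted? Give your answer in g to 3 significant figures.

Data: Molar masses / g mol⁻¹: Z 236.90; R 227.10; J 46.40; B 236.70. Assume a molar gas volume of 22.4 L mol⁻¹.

n(Z) = 2375 / 236.90 = 10.03 mol
n(R) = 2720 / 227.10 = 11.98 mol
n(J) = 994.4 / 46.40 = 21.43 mol
n(B) = 657.0 / 22.4 = 29.33 mol
n/ν for Z = 10.03/2 = 5.015
n/ν for R = 11.98/3 = 3.993
n/ν for J = 21.43/3 = 7.143
n/ν for B = 29.33/4 = 7.333
Smallest n/ν is R → limiting reagent.
B consumed = (4/3) × 11.98 = 15.97 mol
B remaining = 29.33 − 15.97 = 13.36 mol
mass = 13.36 × 236.70 = 3162 g

3160 g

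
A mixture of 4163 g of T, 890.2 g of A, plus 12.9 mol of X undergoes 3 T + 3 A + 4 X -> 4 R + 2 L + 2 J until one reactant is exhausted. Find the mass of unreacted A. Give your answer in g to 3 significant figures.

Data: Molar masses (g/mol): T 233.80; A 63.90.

n(T) = 4163 / 233.80 = 17.81 mol
n(A) = 890.2 / 63.90 = 13.93 mol
n(X) = 12.90 mol
n/ν for T = 17.81/3 = 5.937
n/ν for A = 13.93/3 = 4.643
n/ν for X = 12.90/4 = 3.225
Smallest n/ν is X → limiting reagent.
A consumed = (3/4) × 12.90 = 9.675 mol
A remaining = 13.93 − 9.675 = 4.255 mol
mass = 4.255 × 63.90 = 271.9 g

272 g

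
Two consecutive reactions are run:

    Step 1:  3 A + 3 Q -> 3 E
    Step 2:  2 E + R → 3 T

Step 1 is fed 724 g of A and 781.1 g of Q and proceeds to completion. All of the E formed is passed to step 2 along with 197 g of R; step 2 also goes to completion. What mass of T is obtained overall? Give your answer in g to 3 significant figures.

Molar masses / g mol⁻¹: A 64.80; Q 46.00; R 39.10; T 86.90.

Step 1:
n(A) = 724.0 / 64.80 = 11.17 mol
n(Q) = 781.1 / 46.00 = 16.98 mol
n/ν → A: 3.723, Q: 5.660; A is limiting.
n(E) produced = (3/3) × 11.17 = 11.17 mol
Step 2:
n(E) available = 11.17 mol
n(R) = 197.0 / 39.10 = 5.038 mol
n/ν → E: 5.585, R: 5.038; R is limiting.
n(T) = (3/1) × 5.038 = 15.11 mol
mass = 15.11 × 86.90 = 1313 g

1310 g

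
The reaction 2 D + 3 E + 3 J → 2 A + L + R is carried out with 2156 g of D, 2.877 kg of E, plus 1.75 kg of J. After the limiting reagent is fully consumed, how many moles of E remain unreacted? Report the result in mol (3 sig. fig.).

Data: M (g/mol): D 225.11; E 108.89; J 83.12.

n(D) = 2156 / 225.11 = 9.578 mol
n(E) = 2.877×1000 / 108.89 = 26.42 mol
n(J) = 1.750×1000 / 83.12 = 21.05 mol
n/ν for D = 9.578/2 = 4.789
n/ν for E = 26.42/3 = 8.807
n/ν for J = 21.05/3 = 7.017
Smallest n/ν is D → limiting reagent.
E consumed = (3/2) × 9.578 = 14.37 mol
E remaining = 26.42 − 14.37 = 12.05 mol

12.1 mol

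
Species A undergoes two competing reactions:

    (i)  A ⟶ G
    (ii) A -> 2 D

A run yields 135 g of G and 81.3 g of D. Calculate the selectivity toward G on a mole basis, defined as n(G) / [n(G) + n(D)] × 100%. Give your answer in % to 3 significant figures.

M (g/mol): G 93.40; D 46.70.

45.4 %

n(G) = 135 / 93.40 = 1.445 mol
n(D) = 81.3 / 46.70 = 1.741 mol
selectivity = 1.445/(1.445+1.741) × 100 = 45.35 %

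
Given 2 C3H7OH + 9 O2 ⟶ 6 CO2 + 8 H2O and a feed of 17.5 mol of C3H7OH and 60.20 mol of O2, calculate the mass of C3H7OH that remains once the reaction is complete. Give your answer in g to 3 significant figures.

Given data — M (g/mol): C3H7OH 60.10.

248 g

n(C3H7OH) = 17.50 mol
n(O2) = 60.20 mol
n/ν for C3H7OH = 17.50/2 = 8.750
n/ν for O2 = 60.20/9 = 6.689
Smallest n/ν is O2 → limiting reagent.
C3H7OH consumed = (2/9) × 60.20 = 13.38 mol
C3H7OH remaining = 17.50 − 13.38 = 4.120 mol
mass = 4.120 × 60.10 = 247.6 g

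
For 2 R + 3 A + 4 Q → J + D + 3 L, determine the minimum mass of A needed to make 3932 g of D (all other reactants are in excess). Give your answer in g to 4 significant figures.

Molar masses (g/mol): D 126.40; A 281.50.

26270 g

n(D) = 3932 / 126.40 = 31.11 mol
n(A) = (3/1) × 31.11 = 93.33 mol
mass = 93.33 × 281.50 = 26270 g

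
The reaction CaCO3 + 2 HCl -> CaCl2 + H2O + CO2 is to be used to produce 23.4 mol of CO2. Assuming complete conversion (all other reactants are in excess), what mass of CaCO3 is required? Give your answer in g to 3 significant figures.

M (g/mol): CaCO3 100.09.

n(CO2) = 23.40 mol
n(CaCO3) = (1/1) × 23.40 = 23.40 mol
mass = 23.40 × 100.09 = 2342 g

2340 g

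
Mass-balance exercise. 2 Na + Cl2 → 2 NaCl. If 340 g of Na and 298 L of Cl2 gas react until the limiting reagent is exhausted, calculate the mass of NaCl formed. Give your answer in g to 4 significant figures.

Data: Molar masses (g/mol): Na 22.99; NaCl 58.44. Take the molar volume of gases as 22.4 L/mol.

n(Na) = 340.0 / 22.99 = 14.79 mol
n(Cl2) = 298.0 / 22.4 = 13.30 mol
n/ν for Na = 14.79/2 = 7.395
n/ν for Cl2 = 13.30/1 = 13.30
Smallest n/ν is Na → limiting reagent.
n(NaCl) = (2/2) × 14.79 = 14.79 mol
mass = 14.79 × 58.44 = 864.3 g

864.3 g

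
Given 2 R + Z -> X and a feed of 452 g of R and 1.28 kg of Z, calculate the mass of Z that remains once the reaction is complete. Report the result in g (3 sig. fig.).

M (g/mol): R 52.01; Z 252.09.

n(R) = 452.0 / 52.01 = 8.691 mol
n(Z) = 1.280×1000 / 252.09 = 5.078 mol
n/ν for R = 8.691/2 = 4.346
n/ν for Z = 5.078/1 = 5.078
Smallest n/ν is R → limiting reagent.
Z consumed = (1/2) × 8.691 = 4.346 mol
Z remaining = 5.078 − 4.346 = 0.7320 mol
mass = 0.7320 × 252.09 = 184.5 g

185 g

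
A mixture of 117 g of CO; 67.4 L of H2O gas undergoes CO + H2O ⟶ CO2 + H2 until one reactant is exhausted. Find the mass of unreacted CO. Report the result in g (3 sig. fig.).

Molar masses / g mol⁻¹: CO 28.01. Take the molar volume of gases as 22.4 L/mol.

n(CO) = 117.0 / 28.01 = 4.177 mol
n(H2O) = 67.40 / 22.4 = 3.009 mol
n/ν for CO = 4.177/1 = 4.177
n/ν for H2O = 3.009/1 = 3.009
Smallest n/ν is H2O → limiting reagent.
CO consumed = (1/1) × 3.009 = 3.009 mol
CO remaining = 4.177 − 3.009 = 1.168 mol
mass = 1.168 × 28.01 = 32.72 g

32.7 g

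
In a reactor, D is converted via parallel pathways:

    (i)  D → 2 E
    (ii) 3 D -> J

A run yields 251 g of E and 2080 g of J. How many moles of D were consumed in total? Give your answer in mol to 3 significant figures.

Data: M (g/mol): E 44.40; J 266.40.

n(E) = 251 / 44.40 = 5.653 mol
n(J) = 2080 / 266.40 = 7.808 mol
n(D) via (i) = (1/2)×5.653 = 2.827 mol
n(D) via (ii) = (3/1)×7.808 = 23.42 mol
total n(D) = 2.827 + 23.42 = 26.25 mol

26.3 mol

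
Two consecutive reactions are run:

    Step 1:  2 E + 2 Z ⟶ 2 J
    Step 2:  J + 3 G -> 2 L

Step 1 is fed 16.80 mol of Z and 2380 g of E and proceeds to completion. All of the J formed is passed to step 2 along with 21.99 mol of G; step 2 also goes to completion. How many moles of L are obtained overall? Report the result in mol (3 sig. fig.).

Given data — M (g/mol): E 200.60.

14.7 mol

Step 1:
n(Z) = 16.80 mol
n(E) = 2380 / 200.60 = 11.86 mol
n/ν → Z: 8.400, E: 5.930; E is limiting.
n(J) produced = (2/2) × 11.86 = 11.86 mol
Step 2:
n(J) available = 11.86 mol
n(G) = 21.99 mol
n/ν → J: 11.86, G: 7.330; G is limiting.
n(L) = (2/3) × 21.99 = 14.66 mol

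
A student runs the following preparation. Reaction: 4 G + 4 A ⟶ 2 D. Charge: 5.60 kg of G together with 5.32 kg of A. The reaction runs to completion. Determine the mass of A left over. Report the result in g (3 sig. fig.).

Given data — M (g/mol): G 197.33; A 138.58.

1390 g

n(G) = 5.600×1000 / 197.33 = 28.38 mol
n(A) = 5.320×1000 / 138.58 = 38.39 mol
n/ν for G = 28.38/4 = 7.095
n/ν for A = 38.39/4 = 9.598
Smallest n/ν is G → limiting reagent.
A consumed = (4/4) × 28.38 = 28.38 mol
A remaining = 38.39 − 28.38 = 10.01 mol
mass = 10.01 × 138.58 = 1387 g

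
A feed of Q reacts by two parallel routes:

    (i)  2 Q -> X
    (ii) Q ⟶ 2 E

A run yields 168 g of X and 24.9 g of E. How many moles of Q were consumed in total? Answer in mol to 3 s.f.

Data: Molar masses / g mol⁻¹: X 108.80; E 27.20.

3.55 mol

n(X) = 168 / 108.80 = 1.544 mol
n(E) = 24.9 / 27.20 = 0.9154 mol
n(Q) via (i) = (2/1)×1.544 = 3.088 mol
n(Q) via (ii) = (1/2)×0.9154 = 0.4577 mol
total n(Q) = 3.088 + 0.4577 = 3.546 mol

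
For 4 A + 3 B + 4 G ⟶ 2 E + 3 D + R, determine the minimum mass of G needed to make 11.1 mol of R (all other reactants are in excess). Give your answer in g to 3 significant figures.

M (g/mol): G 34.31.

1520 g

n(R) = 11.10 mol
n(G) = (4/1) × 11.10 = 44.40 mol
mass = 44.40 × 34.31 = 1523 g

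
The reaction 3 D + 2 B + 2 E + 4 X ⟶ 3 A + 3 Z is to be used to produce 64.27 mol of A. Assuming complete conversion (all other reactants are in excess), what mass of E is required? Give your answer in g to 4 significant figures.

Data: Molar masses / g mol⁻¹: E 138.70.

5943 g

n(A) = 64.27 mol
n(E) = (2/3) × 64.27 = 42.85 mol
mass = 42.85 × 138.70 = 5943 g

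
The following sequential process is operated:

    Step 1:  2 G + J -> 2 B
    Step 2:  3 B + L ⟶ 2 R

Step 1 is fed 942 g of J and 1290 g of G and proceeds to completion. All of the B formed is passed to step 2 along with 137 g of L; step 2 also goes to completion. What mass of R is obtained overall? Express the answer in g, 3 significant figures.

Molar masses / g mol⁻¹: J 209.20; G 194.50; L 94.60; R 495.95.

1440 g

Step 1:
n(J) = 942.0 / 209.20 = 4.503 mol
n(G) = 1290 / 194.50 = 6.632 mol
n/ν for J = 4.503/1 = 4.503
n/ν for G = 6.632/2 = 3.316
Smallest n/ν is G → limiting reagent.
n(B) produced = (2/2) × 6.632 = 6.632 mol
Step 2:
n(B) available = 6.632 mol
n(L) = 137.0 / 94.60 = 1.448 mol
n/ν for B = 6.632/3 = 2.211
n/ν for L = 1.448/1 = 1.448
Smallest n/ν is L → limiting reagent.
n(R) = (2/1) × 1.448 = 2.896 mol
mass = 2.896 × 495.95 = 1436 g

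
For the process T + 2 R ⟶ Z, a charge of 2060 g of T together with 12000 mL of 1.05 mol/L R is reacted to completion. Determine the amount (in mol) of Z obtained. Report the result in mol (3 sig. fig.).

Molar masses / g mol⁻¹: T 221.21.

6.30 mol

n(T) = 2060 / 221.21 = 9.312 mol
n(R) = 1.05 × 12000/1000 = 12.60 mol
n/ν → T: 9.312, R: 6.300; R is limiting.
n(Z) = (1/2) × 12.60 = 6.300 mol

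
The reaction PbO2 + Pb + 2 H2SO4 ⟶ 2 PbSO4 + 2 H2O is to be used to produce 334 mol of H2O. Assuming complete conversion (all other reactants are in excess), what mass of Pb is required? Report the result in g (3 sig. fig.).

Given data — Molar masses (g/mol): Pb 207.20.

34600 g

n(H2O) = 334.0 mol
n(Pb) = (1/2) × 334.0 = 167.0 mol
mass = 167.0 × 207.20 = 34600 g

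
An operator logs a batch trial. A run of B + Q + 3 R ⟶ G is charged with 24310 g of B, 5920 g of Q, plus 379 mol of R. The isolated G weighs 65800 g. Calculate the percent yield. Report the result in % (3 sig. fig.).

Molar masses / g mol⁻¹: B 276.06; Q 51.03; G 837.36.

n(B) = 24310 / 276.06 = 88.06 mol
n(Q) = 5920 / 51.03 = 116.0 mol
n(R) = 379.0 mol
n/ν for B = 88.06/1 = 88.06
n/ν for Q = 116.0/1 = 116.0
n/ν for R = 379.0/3 = 126.3
Smallest n/ν is B → limiting reagent.
theoretical n(G) = (1/1) × 88.06 = 88.06 mol → 73740 g
% yield = 65800 / 73740 × 100 = 89.23 %

89.2 %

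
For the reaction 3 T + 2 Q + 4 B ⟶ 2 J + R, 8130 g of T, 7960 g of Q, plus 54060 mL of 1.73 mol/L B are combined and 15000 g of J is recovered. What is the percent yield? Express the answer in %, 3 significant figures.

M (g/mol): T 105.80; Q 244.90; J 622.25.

n(T) = 8130 / 105.80 = 76.84 mol
n(Q) = 7960 / 244.90 = 32.50 mol
n(B) = 1.73 × 54060/1000 = 93.52 mol
n/ν for T = 76.84/3 = 25.61
n/ν for Q = 32.50/2 = 16.25
n/ν for B = 93.52/4 = 23.38
Smallest n/ν is Q → limiting reagent.
theoretical n(J) = (2/2) × 32.50 = 32.50 mol → 20220 g
% yield = 15000 / 20220 × 100 = 74.18 %

74.2 %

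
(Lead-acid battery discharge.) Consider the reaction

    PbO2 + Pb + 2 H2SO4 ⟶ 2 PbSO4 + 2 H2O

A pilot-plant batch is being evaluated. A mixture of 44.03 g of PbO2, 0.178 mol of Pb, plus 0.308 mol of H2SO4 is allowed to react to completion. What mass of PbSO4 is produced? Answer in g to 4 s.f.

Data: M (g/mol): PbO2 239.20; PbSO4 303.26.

n(PbO2) = 44.03 / 239.20 = 0.1841 mol
n(Pb) = 0.1780 mol
n(H2SO4) = 0.3080 mol
n/ν → PbO2: 0.1841, Pb: 0.1780, H2SO4: 0.1540; H2SO4 is limiting.
n(PbSO4) = (2/2) × 0.3080 = 0.3080 mol
mass = 0.3080 × 303.26 = 93.40 g

93.40 g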